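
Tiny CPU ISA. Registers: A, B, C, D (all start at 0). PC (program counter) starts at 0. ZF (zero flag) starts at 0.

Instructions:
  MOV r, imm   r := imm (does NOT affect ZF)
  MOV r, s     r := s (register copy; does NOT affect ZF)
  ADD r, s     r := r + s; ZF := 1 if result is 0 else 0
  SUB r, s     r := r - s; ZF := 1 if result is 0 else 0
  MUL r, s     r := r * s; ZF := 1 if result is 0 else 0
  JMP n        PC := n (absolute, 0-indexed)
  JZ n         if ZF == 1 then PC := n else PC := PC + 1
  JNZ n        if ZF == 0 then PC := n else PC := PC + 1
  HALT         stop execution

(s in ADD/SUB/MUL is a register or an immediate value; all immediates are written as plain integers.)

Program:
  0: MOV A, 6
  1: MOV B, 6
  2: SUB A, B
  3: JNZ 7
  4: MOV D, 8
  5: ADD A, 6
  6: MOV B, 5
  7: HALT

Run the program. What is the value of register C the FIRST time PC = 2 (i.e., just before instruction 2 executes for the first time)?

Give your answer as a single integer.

Step 1: PC=0 exec 'MOV A, 6'. After: A=6 B=0 C=0 D=0 ZF=0 PC=1
Step 2: PC=1 exec 'MOV B, 6'. After: A=6 B=6 C=0 D=0 ZF=0 PC=2
First time PC=2: C=0

0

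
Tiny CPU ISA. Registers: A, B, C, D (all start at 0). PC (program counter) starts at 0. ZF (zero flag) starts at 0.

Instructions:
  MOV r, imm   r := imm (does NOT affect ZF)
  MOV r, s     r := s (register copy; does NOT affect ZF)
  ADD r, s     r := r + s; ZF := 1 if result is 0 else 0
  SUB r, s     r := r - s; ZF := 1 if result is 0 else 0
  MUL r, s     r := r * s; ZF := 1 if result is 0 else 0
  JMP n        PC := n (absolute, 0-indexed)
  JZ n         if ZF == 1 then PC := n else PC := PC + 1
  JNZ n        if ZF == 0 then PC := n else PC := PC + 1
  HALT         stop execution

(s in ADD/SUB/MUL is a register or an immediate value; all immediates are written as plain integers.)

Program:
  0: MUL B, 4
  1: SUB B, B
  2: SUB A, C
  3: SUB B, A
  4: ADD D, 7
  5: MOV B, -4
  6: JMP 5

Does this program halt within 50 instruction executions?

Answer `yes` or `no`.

Answer: no

Derivation:
Step 1: PC=0 exec 'MUL B, 4'. After: A=0 B=0 C=0 D=0 ZF=1 PC=1
Step 2: PC=1 exec 'SUB B, B'. After: A=0 B=0 C=0 D=0 ZF=1 PC=2
Step 3: PC=2 exec 'SUB A, C'. After: A=0 B=0 C=0 D=0 ZF=1 PC=3
Step 4: PC=3 exec 'SUB B, A'. After: A=0 B=0 C=0 D=0 ZF=1 PC=4
Step 5: PC=4 exec 'ADD D, 7'. After: A=0 B=0 C=0 D=7 ZF=0 PC=5
Step 6: PC=5 exec 'MOV B, -4'. After: A=0 B=-4 C=0 D=7 ZF=0 PC=6
Step 7: PC=6 exec 'JMP 5'. After: A=0 B=-4 C=0 D=7 ZF=0 PC=5
Step 8: PC=5 exec 'MOV B, -4'. After: A=0 B=-4 C=0 D=7 ZF=0 PC=6
State after step 8 equals state after step 6: the program is in a cycle of length 2 and will never halt.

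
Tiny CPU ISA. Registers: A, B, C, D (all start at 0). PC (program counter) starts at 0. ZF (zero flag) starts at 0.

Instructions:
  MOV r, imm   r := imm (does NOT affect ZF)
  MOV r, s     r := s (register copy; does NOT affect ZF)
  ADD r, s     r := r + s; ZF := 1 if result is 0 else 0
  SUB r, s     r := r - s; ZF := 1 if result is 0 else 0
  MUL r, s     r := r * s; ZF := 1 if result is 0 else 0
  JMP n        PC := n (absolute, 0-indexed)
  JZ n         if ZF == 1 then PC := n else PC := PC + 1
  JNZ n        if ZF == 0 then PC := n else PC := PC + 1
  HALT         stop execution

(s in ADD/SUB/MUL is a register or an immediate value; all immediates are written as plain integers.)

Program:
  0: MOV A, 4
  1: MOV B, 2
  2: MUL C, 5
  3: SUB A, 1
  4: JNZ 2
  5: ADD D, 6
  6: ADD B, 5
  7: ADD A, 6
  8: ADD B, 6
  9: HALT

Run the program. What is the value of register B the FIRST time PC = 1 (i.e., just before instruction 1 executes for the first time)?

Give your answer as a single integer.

Step 1: PC=0 exec 'MOV A, 4'. After: A=4 B=0 C=0 D=0 ZF=0 PC=1
First time PC=1: B=0

0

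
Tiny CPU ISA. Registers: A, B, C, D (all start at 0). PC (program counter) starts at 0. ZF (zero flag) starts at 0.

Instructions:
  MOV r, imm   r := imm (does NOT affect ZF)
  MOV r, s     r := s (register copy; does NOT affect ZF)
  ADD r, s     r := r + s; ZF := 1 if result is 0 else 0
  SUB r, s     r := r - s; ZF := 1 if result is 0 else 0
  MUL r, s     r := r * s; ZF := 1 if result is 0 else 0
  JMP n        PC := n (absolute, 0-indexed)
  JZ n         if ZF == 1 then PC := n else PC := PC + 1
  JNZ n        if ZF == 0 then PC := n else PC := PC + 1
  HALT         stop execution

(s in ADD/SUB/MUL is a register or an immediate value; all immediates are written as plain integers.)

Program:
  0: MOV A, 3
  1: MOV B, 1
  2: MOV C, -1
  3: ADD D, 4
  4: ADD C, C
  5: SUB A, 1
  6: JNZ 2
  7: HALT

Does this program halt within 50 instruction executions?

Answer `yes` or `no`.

Answer: yes

Derivation:
Step 1: PC=0 exec 'MOV A, 3'. After: A=3 B=0 C=0 D=0 ZF=0 PC=1
Step 2: PC=1 exec 'MOV B, 1'. After: A=3 B=1 C=0 D=0 ZF=0 PC=2
Step 3: PC=2 exec 'MOV C, -1'. After: A=3 B=1 C=-1 D=0 ZF=0 PC=3
Step 4: PC=3 exec 'ADD D, 4'. After: A=3 B=1 C=-1 D=4 ZF=0 PC=4
Step 5: PC=4 exec 'ADD C, C'. After: A=3 B=1 C=-2 D=4 ZF=0 PC=5
Step 6: PC=5 exec 'SUB A, 1'. After: A=2 B=1 C=-2 D=4 ZF=0 PC=6
Step 7: PC=6 exec 'JNZ 2'. After: A=2 B=1 C=-2 D=4 ZF=0 PC=2
Step 8: PC=2 exec 'MOV C, -1'. After: A=2 B=1 C=-1 D=4 ZF=0 PC=3
Step 9: PC=3 exec 'ADD D, 4'. After: A=2 B=1 C=-1 D=8 ZF=0 PC=4
Step 10: PC=4 exec 'ADD C, C'. After: A=2 B=1 C=-2 D=8 ZF=0 PC=5
Step 11: PC=5 exec 'SUB A, 1'. After: A=1 B=1 C=-2 D=8 ZF=0 PC=6
Step 12: PC=6 exec 'JNZ 2'. After: A=1 B=1 C=-2 D=8 ZF=0 PC=2
Step 13: PC=2 exec 'MOV C, -1'. After: A=1 B=1 C=-1 D=8 ZF=0 PC=3
Step 14: PC=3 exec 'ADD D, 4'. After: A=1 B=1 C=-1 D=12 ZF=0 PC=4
Step 15: PC=4 exec 'ADD C, C'. After: A=1 B=1 C=-2 D=12 ZF=0 PC=5
Step 16: PC=5 exec 'SUB A, 1'. After: A=0 B=1 C=-2 D=12 ZF=1 PC=6
Step 17: PC=6 exec 'JNZ 2'. After: A=0 B=1 C=-2 D=12 ZF=1 PC=7
Step 18: PC=7 exec 'HALT'. After: A=0 B=1 C=-2 D=12 ZF=1 PC=7 HALTED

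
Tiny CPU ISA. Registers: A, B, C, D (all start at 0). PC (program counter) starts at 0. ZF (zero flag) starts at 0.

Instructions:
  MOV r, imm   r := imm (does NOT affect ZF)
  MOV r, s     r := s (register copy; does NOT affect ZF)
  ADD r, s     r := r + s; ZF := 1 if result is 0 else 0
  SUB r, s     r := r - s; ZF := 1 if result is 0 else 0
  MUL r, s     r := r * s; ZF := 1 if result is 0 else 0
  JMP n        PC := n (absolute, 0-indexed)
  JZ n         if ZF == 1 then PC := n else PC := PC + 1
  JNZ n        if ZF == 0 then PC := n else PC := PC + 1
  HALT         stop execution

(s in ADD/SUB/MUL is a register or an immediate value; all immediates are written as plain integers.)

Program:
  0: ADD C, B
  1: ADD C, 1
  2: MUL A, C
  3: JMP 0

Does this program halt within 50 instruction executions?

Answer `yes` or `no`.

Answer: no

Derivation:
Step 1: PC=0 exec 'ADD C, B'. After: A=0 B=0 C=0 D=0 ZF=1 PC=1
Step 2: PC=1 exec 'ADD C, 1'. After: A=0 B=0 C=1 D=0 ZF=0 PC=2
Step 3: PC=2 exec 'MUL A, C'. After: A=0 B=0 C=1 D=0 ZF=1 PC=3
Step 4: PC=3 exec 'JMP 0'. After: A=0 B=0 C=1 D=0 ZF=1 PC=0
Step 5: PC=0 exec 'ADD C, B'. After: A=0 B=0 C=1 D=0 ZF=0 PC=1
Step 6: PC=1 exec 'ADD C, 1'. After: A=0 B=0 C=2 D=0 ZF=0 PC=2
Step 7: PC=2 exec 'MUL A, C'. After: A=0 B=0 C=2 D=0 ZF=1 PC=3
Step 8: PC=3 exec 'JMP 0'. After: A=0 B=0 C=2 D=0 ZF=1 PC=0
Step 9: PC=0 exec 'ADD C, B'. After: A=0 B=0 C=2 D=0 ZF=0 PC=1
Step 10: PC=1 exec 'ADD C, 1'. After: A=0 B=0 C=3 D=0 ZF=0 PC=2
Step 11: PC=2 exec 'MUL A, C'. After: A=0 B=0 C=3 D=0 ZF=1 PC=3
Step 12: PC=3 exec 'JMP 0'. After: A=0 B=0 C=3 D=0 ZF=1 PC=0
Step 13: PC=0 exec 'ADD C, B'. After: A=0 B=0 C=3 D=0 ZF=0 PC=1
Step 14: PC=1 exec 'ADD C, 1'. After: A=0 B=0 C=4 D=0 ZF=0 PC=2
Step 15: PC=2 exec 'MUL A, C'. After: A=0 B=0 C=4 D=0 ZF=1 PC=3
After 50 steps: not halted. PC revisits the same instructions with no path to HALT; will never halt.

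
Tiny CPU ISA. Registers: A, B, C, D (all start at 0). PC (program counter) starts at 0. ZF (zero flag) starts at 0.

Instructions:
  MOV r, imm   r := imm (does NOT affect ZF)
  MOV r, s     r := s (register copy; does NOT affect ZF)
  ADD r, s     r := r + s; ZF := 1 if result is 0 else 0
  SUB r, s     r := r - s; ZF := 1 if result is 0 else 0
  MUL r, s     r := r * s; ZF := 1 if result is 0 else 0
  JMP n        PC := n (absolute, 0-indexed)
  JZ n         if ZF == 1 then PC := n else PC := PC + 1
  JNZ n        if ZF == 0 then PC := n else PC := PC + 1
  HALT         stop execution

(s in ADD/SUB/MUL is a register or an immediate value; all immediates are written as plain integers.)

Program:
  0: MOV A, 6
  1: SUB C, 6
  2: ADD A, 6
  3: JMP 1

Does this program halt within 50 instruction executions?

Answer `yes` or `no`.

Answer: no

Derivation:
Step 1: PC=0 exec 'MOV A, 6'. After: A=6 B=0 C=0 D=0 ZF=0 PC=1
Step 2: PC=1 exec 'SUB C, 6'. After: A=6 B=0 C=-6 D=0 ZF=0 PC=2
Step 3: PC=2 exec 'ADD A, 6'. After: A=12 B=0 C=-6 D=0 ZF=0 PC=3
Step 4: PC=3 exec 'JMP 1'. After: A=12 B=0 C=-6 D=0 ZF=0 PC=1
Step 5: PC=1 exec 'SUB C, 6'. After: A=12 B=0 C=-12 D=0 ZF=0 PC=2
Step 6: PC=2 exec 'ADD A, 6'. After: A=18 B=0 C=-12 D=0 ZF=0 PC=3
Step 7: PC=3 exec 'JMP 1'. After: A=18 B=0 C=-12 D=0 ZF=0 PC=1
Step 8: PC=1 exec 'SUB C, 6'. After: A=18 B=0 C=-18 D=0 ZF=0 PC=2
Step 9: PC=2 exec 'ADD A, 6'. After: A=24 B=0 C=-18 D=0 ZF=0 PC=3
Step 10: PC=3 exec 'JMP 1'. After: A=24 B=0 C=-18 D=0 ZF=0 PC=1
Step 11: PC=1 exec 'SUB C, 6'. After: A=24 B=0 C=-24 D=0 ZF=0 PC=2
Step 12: PC=2 exec 'ADD A, 6'. After: A=30 B=0 C=-24 D=0 ZF=0 PC=3
Step 13: PC=3 exec 'JMP 1'. After: A=30 B=0 C=-24 D=0 ZF=0 PC=1
Step 14: PC=1 exec 'SUB C, 6'. After: A=30 B=0 C=-30 D=0 ZF=0 PC=2
Step 15: PC=2 exec 'ADD A, 6'. After: A=36 B=0 C=-30 D=0 ZF=0 PC=3
After 50 steps: not halted. PC revisits the same instructions with no path to HALT; will never halt.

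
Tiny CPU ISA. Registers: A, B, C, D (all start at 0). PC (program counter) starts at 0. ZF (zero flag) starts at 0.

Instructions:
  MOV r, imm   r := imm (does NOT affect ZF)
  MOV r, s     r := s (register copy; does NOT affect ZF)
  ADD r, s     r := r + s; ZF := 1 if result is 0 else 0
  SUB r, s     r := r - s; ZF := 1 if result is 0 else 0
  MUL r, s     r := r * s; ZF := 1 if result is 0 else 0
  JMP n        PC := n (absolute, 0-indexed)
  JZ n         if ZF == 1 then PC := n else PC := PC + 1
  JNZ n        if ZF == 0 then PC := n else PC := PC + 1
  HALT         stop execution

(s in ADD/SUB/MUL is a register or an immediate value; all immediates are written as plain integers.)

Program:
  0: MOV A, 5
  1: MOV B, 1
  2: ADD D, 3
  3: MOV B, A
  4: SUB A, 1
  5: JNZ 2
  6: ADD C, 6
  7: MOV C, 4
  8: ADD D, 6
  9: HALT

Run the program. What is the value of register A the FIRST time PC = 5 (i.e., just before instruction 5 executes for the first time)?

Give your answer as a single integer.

Step 1: PC=0 exec 'MOV A, 5'. After: A=5 B=0 C=0 D=0 ZF=0 PC=1
Step 2: PC=1 exec 'MOV B, 1'. After: A=5 B=1 C=0 D=0 ZF=0 PC=2
Step 3: PC=2 exec 'ADD D, 3'. After: A=5 B=1 C=0 D=3 ZF=0 PC=3
Step 4: PC=3 exec 'MOV B, A'. After: A=5 B=5 C=0 D=3 ZF=0 PC=4
Step 5: PC=4 exec 'SUB A, 1'. After: A=4 B=5 C=0 D=3 ZF=0 PC=5
First time PC=5: A=4

4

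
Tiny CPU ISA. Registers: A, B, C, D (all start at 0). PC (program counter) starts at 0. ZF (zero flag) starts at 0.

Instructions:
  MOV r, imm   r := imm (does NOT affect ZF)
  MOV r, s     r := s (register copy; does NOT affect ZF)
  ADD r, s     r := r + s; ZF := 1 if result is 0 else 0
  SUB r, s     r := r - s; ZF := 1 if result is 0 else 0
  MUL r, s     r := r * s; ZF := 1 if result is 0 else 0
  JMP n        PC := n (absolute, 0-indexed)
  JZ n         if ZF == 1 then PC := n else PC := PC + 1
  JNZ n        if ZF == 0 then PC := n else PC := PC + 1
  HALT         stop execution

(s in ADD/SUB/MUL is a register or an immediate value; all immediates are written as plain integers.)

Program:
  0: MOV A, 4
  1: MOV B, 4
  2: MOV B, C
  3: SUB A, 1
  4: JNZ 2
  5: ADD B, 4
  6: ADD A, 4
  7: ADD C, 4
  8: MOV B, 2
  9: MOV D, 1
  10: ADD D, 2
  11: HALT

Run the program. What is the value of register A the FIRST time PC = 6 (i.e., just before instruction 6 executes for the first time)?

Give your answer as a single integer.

Step 1: PC=0 exec 'MOV A, 4'. After: A=4 B=0 C=0 D=0 ZF=0 PC=1
Step 2: PC=1 exec 'MOV B, 4'. After: A=4 B=4 C=0 D=0 ZF=0 PC=2
Step 3: PC=2 exec 'MOV B, C'. After: A=4 B=0 C=0 D=0 ZF=0 PC=3
Step 4: PC=3 exec 'SUB A, 1'. After: A=3 B=0 C=0 D=0 ZF=0 PC=4
Step 5: PC=4 exec 'JNZ 2'. After: A=3 B=0 C=0 D=0 ZF=0 PC=2
Step 6: PC=2 exec 'MOV B, C'. After: A=3 B=0 C=0 D=0 ZF=0 PC=3
Step 7: PC=3 exec 'SUB A, 1'. After: A=2 B=0 C=0 D=0 ZF=0 PC=4
Step 8: PC=4 exec 'JNZ 2'. After: A=2 B=0 C=0 D=0 ZF=0 PC=2
Step 9: PC=2 exec 'MOV B, C'. After: A=2 B=0 C=0 D=0 ZF=0 PC=3
Step 10: PC=3 exec 'SUB A, 1'. After: A=1 B=0 C=0 D=0 ZF=0 PC=4
Step 11: PC=4 exec 'JNZ 2'. After: A=1 B=0 C=0 D=0 ZF=0 PC=2
Step 12: PC=2 exec 'MOV B, C'. After: A=1 B=0 C=0 D=0 ZF=0 PC=3
Step 13: PC=3 exec 'SUB A, 1'. After: A=0 B=0 C=0 D=0 ZF=1 PC=4
Step 14: PC=4 exec 'JNZ 2'. After: A=0 B=0 C=0 D=0 ZF=1 PC=5
Step 15: PC=5 exec 'ADD B, 4'. After: A=0 B=4 C=0 D=0 ZF=0 PC=6
First time PC=6: A=0

0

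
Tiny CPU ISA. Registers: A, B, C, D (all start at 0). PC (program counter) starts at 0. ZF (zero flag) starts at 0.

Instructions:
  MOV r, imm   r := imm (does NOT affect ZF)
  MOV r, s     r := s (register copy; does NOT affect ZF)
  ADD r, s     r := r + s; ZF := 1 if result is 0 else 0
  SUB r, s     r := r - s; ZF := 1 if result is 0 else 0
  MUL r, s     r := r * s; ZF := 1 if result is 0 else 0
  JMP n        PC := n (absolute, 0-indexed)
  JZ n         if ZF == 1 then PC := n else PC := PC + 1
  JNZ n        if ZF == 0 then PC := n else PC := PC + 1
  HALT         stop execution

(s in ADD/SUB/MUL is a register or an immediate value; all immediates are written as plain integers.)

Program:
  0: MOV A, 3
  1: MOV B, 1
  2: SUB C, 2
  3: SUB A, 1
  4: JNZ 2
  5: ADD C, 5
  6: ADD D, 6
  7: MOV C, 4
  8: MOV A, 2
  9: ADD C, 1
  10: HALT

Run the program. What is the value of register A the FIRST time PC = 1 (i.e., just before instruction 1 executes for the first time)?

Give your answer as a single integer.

Step 1: PC=0 exec 'MOV A, 3'. After: A=3 B=0 C=0 D=0 ZF=0 PC=1
First time PC=1: A=3

3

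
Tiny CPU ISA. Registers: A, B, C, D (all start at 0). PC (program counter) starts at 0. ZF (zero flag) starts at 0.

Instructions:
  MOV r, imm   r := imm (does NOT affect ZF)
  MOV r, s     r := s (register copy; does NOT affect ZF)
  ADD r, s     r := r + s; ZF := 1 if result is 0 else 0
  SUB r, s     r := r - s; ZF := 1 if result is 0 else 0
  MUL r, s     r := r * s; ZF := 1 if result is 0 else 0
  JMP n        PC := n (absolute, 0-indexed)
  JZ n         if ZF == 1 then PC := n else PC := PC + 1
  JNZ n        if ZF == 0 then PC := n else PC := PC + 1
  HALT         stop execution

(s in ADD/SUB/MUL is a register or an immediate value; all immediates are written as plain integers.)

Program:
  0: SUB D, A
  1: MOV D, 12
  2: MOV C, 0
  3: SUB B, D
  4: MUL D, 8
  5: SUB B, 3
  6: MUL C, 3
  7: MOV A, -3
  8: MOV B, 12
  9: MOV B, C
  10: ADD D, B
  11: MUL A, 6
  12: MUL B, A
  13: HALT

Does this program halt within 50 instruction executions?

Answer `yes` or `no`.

Step 1: PC=0 exec 'SUB D, A'. After: A=0 B=0 C=0 D=0 ZF=1 PC=1
Step 2: PC=1 exec 'MOV D, 12'. After: A=0 B=0 C=0 D=12 ZF=1 PC=2
Step 3: PC=2 exec 'MOV C, 0'. After: A=0 B=0 C=0 D=12 ZF=1 PC=3
Step 4: PC=3 exec 'SUB B, D'. After: A=0 B=-12 C=0 D=12 ZF=0 PC=4
Step 5: PC=4 exec 'MUL D, 8'. After: A=0 B=-12 C=0 D=96 ZF=0 PC=5
Step 6: PC=5 exec 'SUB B, 3'. After: A=0 B=-15 C=0 D=96 ZF=0 PC=6
Step 7: PC=6 exec 'MUL C, 3'. After: A=0 B=-15 C=0 D=96 ZF=1 PC=7
Step 8: PC=7 exec 'MOV A, -3'. After: A=-3 B=-15 C=0 D=96 ZF=1 PC=8
Step 9: PC=8 exec 'MOV B, 12'. After: A=-3 B=12 C=0 D=96 ZF=1 PC=9
Step 10: PC=9 exec 'MOV B, C'. After: A=-3 B=0 C=0 D=96 ZF=1 PC=10
Step 11: PC=10 exec 'ADD D, B'. After: A=-3 B=0 C=0 D=96 ZF=0 PC=11
Step 12: PC=11 exec 'MUL A, 6'. After: A=-18 B=0 C=0 D=96 ZF=0 PC=12
Step 13: PC=12 exec 'MUL B, A'. After: A=-18 B=0 C=0 D=96 ZF=1 PC=13
Step 14: PC=13 exec 'HALT'. After: A=-18 B=0 C=0 D=96 ZF=1 PC=13 HALTED

Answer: yes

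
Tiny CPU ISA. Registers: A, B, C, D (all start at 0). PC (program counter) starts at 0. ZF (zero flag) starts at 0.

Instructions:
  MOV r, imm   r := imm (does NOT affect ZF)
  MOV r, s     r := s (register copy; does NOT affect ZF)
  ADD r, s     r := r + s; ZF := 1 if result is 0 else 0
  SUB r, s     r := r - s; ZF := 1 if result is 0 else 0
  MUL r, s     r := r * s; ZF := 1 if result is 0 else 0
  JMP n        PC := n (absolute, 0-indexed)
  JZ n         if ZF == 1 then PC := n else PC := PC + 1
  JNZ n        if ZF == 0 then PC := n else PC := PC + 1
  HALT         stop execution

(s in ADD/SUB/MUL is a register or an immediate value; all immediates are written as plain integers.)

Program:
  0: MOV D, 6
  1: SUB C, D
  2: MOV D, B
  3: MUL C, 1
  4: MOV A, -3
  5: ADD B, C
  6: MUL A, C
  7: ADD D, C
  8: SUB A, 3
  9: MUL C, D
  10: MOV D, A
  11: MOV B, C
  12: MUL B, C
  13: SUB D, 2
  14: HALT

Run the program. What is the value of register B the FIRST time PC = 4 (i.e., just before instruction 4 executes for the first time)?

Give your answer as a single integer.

Step 1: PC=0 exec 'MOV D, 6'. After: A=0 B=0 C=0 D=6 ZF=0 PC=1
Step 2: PC=1 exec 'SUB C, D'. After: A=0 B=0 C=-6 D=6 ZF=0 PC=2
Step 3: PC=2 exec 'MOV D, B'. After: A=0 B=0 C=-6 D=0 ZF=0 PC=3
Step 4: PC=3 exec 'MUL C, 1'. After: A=0 B=0 C=-6 D=0 ZF=0 PC=4
First time PC=4: B=0

0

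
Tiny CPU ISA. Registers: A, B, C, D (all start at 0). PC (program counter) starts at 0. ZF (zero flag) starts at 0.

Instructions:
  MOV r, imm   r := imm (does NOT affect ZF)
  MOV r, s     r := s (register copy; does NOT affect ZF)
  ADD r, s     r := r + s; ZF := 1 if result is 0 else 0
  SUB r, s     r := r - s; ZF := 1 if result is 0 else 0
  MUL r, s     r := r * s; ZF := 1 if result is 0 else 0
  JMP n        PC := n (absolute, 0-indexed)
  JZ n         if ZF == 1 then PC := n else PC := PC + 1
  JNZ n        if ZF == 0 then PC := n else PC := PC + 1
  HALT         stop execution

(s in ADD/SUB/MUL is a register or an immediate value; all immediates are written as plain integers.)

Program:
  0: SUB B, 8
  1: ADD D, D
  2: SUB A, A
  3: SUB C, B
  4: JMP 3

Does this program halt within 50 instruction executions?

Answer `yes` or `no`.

Step 1: PC=0 exec 'SUB B, 8'. After: A=0 B=-8 C=0 D=0 ZF=0 PC=1
Step 2: PC=1 exec 'ADD D, D'. After: A=0 B=-8 C=0 D=0 ZF=1 PC=2
Step 3: PC=2 exec 'SUB A, A'. After: A=0 B=-8 C=0 D=0 ZF=1 PC=3
Step 4: PC=3 exec 'SUB C, B'. After: A=0 B=-8 C=8 D=0 ZF=0 PC=4
Step 5: PC=4 exec 'JMP 3'. After: A=0 B=-8 C=8 D=0 ZF=0 PC=3
Step 6: PC=3 exec 'SUB C, B'. After: A=0 B=-8 C=16 D=0 ZF=0 PC=4
Step 7: PC=4 exec 'JMP 3'. After: A=0 B=-8 C=16 D=0 ZF=0 PC=3
Step 8: PC=3 exec 'SUB C, B'. After: A=0 B=-8 C=24 D=0 ZF=0 PC=4
Step 9: PC=4 exec 'JMP 3'. After: A=0 B=-8 C=24 D=0 ZF=0 PC=3
Step 10: PC=3 exec 'SUB C, B'. After: A=0 B=-8 C=32 D=0 ZF=0 PC=4
Step 11: PC=4 exec 'JMP 3'. After: A=0 B=-8 C=32 D=0 ZF=0 PC=3
Step 12: PC=3 exec 'SUB C, B'. After: A=0 B=-8 C=40 D=0 ZF=0 PC=4
Step 13: PC=4 exec 'JMP 3'. After: A=0 B=-8 C=40 D=0 ZF=0 PC=3
Step 14: PC=3 exec 'SUB C, B'. After: A=0 B=-8 C=48 D=0 ZF=0 PC=4
Step 15: PC=4 exec 'JMP 3'. After: A=0 B=-8 C=48 D=0 ZF=0 PC=3
After 50 steps: not halted. PC revisits the same instructions with no path to HALT; will never halt.

Answer: no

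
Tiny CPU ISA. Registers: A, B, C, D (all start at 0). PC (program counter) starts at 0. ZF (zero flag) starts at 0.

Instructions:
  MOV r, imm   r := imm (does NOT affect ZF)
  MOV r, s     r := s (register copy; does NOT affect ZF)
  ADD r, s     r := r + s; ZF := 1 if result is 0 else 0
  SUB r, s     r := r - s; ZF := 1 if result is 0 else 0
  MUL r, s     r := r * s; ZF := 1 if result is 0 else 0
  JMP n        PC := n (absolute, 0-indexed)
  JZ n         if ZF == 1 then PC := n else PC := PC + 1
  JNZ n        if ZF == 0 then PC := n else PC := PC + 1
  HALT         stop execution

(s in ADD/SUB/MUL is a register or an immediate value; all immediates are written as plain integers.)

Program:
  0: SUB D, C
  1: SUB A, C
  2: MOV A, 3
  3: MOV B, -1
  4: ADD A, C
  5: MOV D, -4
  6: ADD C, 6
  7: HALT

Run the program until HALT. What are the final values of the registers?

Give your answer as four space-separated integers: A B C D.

Answer: 3 -1 6 -4

Derivation:
Step 1: PC=0 exec 'SUB D, C'. After: A=0 B=0 C=0 D=0 ZF=1 PC=1
Step 2: PC=1 exec 'SUB A, C'. After: A=0 B=0 C=0 D=0 ZF=1 PC=2
Step 3: PC=2 exec 'MOV A, 3'. After: A=3 B=0 C=0 D=0 ZF=1 PC=3
Step 4: PC=3 exec 'MOV B, -1'. After: A=3 B=-1 C=0 D=0 ZF=1 PC=4
Step 5: PC=4 exec 'ADD A, C'. After: A=3 B=-1 C=0 D=0 ZF=0 PC=5
Step 6: PC=5 exec 'MOV D, -4'. After: A=3 B=-1 C=0 D=-4 ZF=0 PC=6
Step 7: PC=6 exec 'ADD C, 6'. After: A=3 B=-1 C=6 D=-4 ZF=0 PC=7
Step 8: PC=7 exec 'HALT'. After: A=3 B=-1 C=6 D=-4 ZF=0 PC=7 HALTED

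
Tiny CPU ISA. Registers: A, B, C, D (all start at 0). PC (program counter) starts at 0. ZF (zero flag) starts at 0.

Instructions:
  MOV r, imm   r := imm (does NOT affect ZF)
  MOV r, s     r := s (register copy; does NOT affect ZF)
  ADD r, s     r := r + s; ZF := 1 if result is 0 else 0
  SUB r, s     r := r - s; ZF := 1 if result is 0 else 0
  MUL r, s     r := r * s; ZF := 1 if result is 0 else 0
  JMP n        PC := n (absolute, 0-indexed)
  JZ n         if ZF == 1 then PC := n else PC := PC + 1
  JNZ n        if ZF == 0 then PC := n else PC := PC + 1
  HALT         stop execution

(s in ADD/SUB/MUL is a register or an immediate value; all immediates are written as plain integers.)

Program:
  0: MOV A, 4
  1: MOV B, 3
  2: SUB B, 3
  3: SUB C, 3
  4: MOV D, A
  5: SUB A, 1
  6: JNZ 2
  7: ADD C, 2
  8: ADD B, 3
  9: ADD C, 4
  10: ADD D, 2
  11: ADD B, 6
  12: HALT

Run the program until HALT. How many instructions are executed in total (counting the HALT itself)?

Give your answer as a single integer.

Step 1: PC=0 exec 'MOV A, 4'. After: A=4 B=0 C=0 D=0 ZF=0 PC=1
Step 2: PC=1 exec 'MOV B, 3'. After: A=4 B=3 C=0 D=0 ZF=0 PC=2
Step 3: PC=2 exec 'SUB B, 3'. After: A=4 B=0 C=0 D=0 ZF=1 PC=3
Step 4: PC=3 exec 'SUB C, 3'. After: A=4 B=0 C=-3 D=0 ZF=0 PC=4
Step 5: PC=4 exec 'MOV D, A'. After: A=4 B=0 C=-3 D=4 ZF=0 PC=5
Step 6: PC=5 exec 'SUB A, 1'. After: A=3 B=0 C=-3 D=4 ZF=0 PC=6
Step 7: PC=6 exec 'JNZ 2'. After: A=3 B=0 C=-3 D=4 ZF=0 PC=2
Step 8: PC=2 exec 'SUB B, 3'. After: A=3 B=-3 C=-3 D=4 ZF=0 PC=3
Step 9: PC=3 exec 'SUB C, 3'. After: A=3 B=-3 C=-6 D=4 ZF=0 PC=4
Step 10: PC=4 exec 'MOV D, A'. After: A=3 B=-3 C=-6 D=3 ZF=0 PC=5
Step 11: PC=5 exec 'SUB A, 1'. After: A=2 B=-3 C=-6 D=3 ZF=0 PC=6
Step 12: PC=6 exec 'JNZ 2'. After: A=2 B=-3 C=-6 D=3 ZF=0 PC=2
Step 13: PC=2 exec 'SUB B, 3'. After: A=2 B=-6 C=-6 D=3 ZF=0 PC=3
Step 14: PC=3 exec 'SUB C, 3'. After: A=2 B=-6 C=-9 D=3 ZF=0 PC=4
Step 15: PC=4 exec 'MOV D, A'. After: A=2 B=-6 C=-9 D=2 ZF=0 PC=5
Step 16: PC=5 exec 'SUB A, 1'. After: A=1 B=-6 C=-9 D=2 ZF=0 PC=6
Step 17: PC=6 exec 'JNZ 2'. After: A=1 B=-6 C=-9 D=2 ZF=0 PC=2
Step 18: PC=2 exec 'SUB B, 3'. After: A=1 B=-9 C=-9 D=2 ZF=0 PC=3
Step 19: PC=3 exec 'SUB C, 3'. After: A=1 B=-9 C=-12 D=2 ZF=0 PC=4
Step 20: PC=4 exec 'MOV D, A'. After: A=1 B=-9 C=-12 D=1 ZF=0 PC=5
Step 21: PC=5 exec 'SUB A, 1'. After: A=0 B=-9 C=-12 D=1 ZF=1 PC=6
Step 22: PC=6 exec 'JNZ 2'. After: A=0 B=-9 C=-12 D=1 ZF=1 PC=7
Step 23: PC=7 exec 'ADD C, 2'. After: A=0 B=-9 C=-10 D=1 ZF=0 PC=8
Step 24: PC=8 exec 'ADD B, 3'. After: A=0 B=-6 C=-10 D=1 ZF=0 PC=9
Step 25: PC=9 exec 'ADD C, 4'. After: A=0 B=-6 C=-6 D=1 ZF=0 PC=10
Step 26: PC=10 exec 'ADD D, 2'. After: A=0 B=-6 C=-6 D=3 ZF=0 PC=11
Step 27: PC=11 exec 'ADD B, 6'. After: A=0 B=0 C=-6 D=3 ZF=1 PC=12
Step 28: PC=12 exec 'HALT'. After: A=0 B=0 C=-6 D=3 ZF=1 PC=12 HALTED
Total instructions executed: 28

Answer: 28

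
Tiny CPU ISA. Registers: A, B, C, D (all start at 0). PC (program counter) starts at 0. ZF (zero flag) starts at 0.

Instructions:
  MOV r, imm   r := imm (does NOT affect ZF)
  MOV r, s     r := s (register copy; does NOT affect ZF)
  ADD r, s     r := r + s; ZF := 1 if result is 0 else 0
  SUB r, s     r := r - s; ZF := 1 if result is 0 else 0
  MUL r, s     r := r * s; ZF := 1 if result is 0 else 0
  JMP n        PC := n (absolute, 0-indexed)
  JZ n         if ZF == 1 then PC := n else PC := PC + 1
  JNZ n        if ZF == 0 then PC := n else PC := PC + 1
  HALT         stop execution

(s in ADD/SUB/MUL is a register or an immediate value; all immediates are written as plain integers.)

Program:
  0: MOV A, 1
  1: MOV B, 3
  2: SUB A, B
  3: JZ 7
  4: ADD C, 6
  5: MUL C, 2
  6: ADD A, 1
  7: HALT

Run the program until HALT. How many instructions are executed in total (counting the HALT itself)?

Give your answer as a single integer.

Answer: 8

Derivation:
Step 1: PC=0 exec 'MOV A, 1'. After: A=1 B=0 C=0 D=0 ZF=0 PC=1
Step 2: PC=1 exec 'MOV B, 3'. After: A=1 B=3 C=0 D=0 ZF=0 PC=2
Step 3: PC=2 exec 'SUB A, B'. After: A=-2 B=3 C=0 D=0 ZF=0 PC=3
Step 4: PC=3 exec 'JZ 7'. After: A=-2 B=3 C=0 D=0 ZF=0 PC=4
Step 5: PC=4 exec 'ADD C, 6'. After: A=-2 B=3 C=6 D=0 ZF=0 PC=5
Step 6: PC=5 exec 'MUL C, 2'. After: A=-2 B=3 C=12 D=0 ZF=0 PC=6
Step 7: PC=6 exec 'ADD A, 1'. After: A=-1 B=3 C=12 D=0 ZF=0 PC=7
Step 8: PC=7 exec 'HALT'. After: A=-1 B=3 C=12 D=0 ZF=0 PC=7 HALTED
Total instructions executed: 8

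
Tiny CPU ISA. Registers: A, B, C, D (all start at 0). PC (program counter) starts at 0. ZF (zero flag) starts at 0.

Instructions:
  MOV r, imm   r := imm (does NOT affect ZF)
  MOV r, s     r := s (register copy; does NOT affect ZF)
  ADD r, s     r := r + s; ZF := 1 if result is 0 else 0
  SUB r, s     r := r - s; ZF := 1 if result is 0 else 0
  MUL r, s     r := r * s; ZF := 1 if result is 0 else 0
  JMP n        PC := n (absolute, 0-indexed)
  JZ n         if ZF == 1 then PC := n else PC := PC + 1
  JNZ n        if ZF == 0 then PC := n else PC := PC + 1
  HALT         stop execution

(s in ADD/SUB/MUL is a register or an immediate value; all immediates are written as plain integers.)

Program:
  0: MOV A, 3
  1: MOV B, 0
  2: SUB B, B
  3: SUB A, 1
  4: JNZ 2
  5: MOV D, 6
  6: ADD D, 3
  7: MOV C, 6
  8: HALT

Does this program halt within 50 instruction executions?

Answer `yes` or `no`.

Answer: yes

Derivation:
Step 1: PC=0 exec 'MOV A, 3'. After: A=3 B=0 C=0 D=0 ZF=0 PC=1
Step 2: PC=1 exec 'MOV B, 0'. After: A=3 B=0 C=0 D=0 ZF=0 PC=2
Step 3: PC=2 exec 'SUB B, B'. After: A=3 B=0 C=0 D=0 ZF=1 PC=3
Step 4: PC=3 exec 'SUB A, 1'. After: A=2 B=0 C=0 D=0 ZF=0 PC=4
Step 5: PC=4 exec 'JNZ 2'. After: A=2 B=0 C=0 D=0 ZF=0 PC=2
Step 6: PC=2 exec 'SUB B, B'. After: A=2 B=0 C=0 D=0 ZF=1 PC=3
Step 7: PC=3 exec 'SUB A, 1'. After: A=1 B=0 C=0 D=0 ZF=0 PC=4
Step 8: PC=4 exec 'JNZ 2'. After: A=1 B=0 C=0 D=0 ZF=0 PC=2
Step 9: PC=2 exec 'SUB B, B'. After: A=1 B=0 C=0 D=0 ZF=1 PC=3
Step 10: PC=3 exec 'SUB A, 1'. After: A=0 B=0 C=0 D=0 ZF=1 PC=4
Step 11: PC=4 exec 'JNZ 2'. After: A=0 B=0 C=0 D=0 ZF=1 PC=5
Step 12: PC=5 exec 'MOV D, 6'. After: A=0 B=0 C=0 D=6 ZF=1 PC=6
Step 13: PC=6 exec 'ADD D, 3'. After: A=0 B=0 C=0 D=9 ZF=0 PC=7
Step 14: PC=7 exec 'MOV C, 6'. After: A=0 B=0 C=6 D=9 ZF=0 PC=8
Step 15: PC=8 exec 'HALT'. After: A=0 B=0 C=6 D=9 ZF=0 PC=8 HALTED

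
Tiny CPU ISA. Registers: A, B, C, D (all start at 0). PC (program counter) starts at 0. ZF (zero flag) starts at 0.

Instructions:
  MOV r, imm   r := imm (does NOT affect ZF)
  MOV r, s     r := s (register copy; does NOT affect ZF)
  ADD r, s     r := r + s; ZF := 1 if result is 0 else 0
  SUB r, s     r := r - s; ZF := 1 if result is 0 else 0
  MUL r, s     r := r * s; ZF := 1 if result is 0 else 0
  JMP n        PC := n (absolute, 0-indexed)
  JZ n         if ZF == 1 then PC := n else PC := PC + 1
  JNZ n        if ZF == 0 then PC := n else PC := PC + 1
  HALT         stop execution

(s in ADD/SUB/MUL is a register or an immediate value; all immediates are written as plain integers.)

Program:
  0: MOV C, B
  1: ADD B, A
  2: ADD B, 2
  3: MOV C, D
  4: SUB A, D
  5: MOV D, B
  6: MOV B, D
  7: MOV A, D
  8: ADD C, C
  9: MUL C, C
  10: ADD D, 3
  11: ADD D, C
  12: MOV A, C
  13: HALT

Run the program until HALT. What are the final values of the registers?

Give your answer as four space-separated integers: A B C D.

Step 1: PC=0 exec 'MOV C, B'. After: A=0 B=0 C=0 D=0 ZF=0 PC=1
Step 2: PC=1 exec 'ADD B, A'. After: A=0 B=0 C=0 D=0 ZF=1 PC=2
Step 3: PC=2 exec 'ADD B, 2'. After: A=0 B=2 C=0 D=0 ZF=0 PC=3
Step 4: PC=3 exec 'MOV C, D'. After: A=0 B=2 C=0 D=0 ZF=0 PC=4
Step 5: PC=4 exec 'SUB A, D'. After: A=0 B=2 C=0 D=0 ZF=1 PC=5
Step 6: PC=5 exec 'MOV D, B'. After: A=0 B=2 C=0 D=2 ZF=1 PC=6
Step 7: PC=6 exec 'MOV B, D'. After: A=0 B=2 C=0 D=2 ZF=1 PC=7
Step 8: PC=7 exec 'MOV A, D'. After: A=2 B=2 C=0 D=2 ZF=1 PC=8
Step 9: PC=8 exec 'ADD C, C'. After: A=2 B=2 C=0 D=2 ZF=1 PC=9
Step 10: PC=9 exec 'MUL C, C'. After: A=2 B=2 C=0 D=2 ZF=1 PC=10
Step 11: PC=10 exec 'ADD D, 3'. After: A=2 B=2 C=0 D=5 ZF=0 PC=11
Step 12: PC=11 exec 'ADD D, C'. After: A=2 B=2 C=0 D=5 ZF=0 PC=12
Step 13: PC=12 exec 'MOV A, C'. After: A=0 B=2 C=0 D=5 ZF=0 PC=13
Step 14: PC=13 exec 'HALT'. After: A=0 B=2 C=0 D=5 ZF=0 PC=13 HALTED

Answer: 0 2 0 5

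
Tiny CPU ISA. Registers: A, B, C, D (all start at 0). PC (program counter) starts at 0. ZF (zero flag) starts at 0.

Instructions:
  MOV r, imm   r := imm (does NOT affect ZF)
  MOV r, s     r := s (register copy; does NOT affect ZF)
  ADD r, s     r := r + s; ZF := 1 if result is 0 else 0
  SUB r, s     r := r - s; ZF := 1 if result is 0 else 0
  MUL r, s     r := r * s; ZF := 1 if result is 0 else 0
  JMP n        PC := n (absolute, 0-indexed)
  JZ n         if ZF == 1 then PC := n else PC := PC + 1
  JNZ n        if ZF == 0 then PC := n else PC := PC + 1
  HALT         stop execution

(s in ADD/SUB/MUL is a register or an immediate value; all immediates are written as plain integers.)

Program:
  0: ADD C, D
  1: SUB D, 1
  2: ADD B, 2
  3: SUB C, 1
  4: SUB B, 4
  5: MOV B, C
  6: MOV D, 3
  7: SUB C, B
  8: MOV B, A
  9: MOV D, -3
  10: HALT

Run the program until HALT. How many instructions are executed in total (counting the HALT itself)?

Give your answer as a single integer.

Step 1: PC=0 exec 'ADD C, D'. After: A=0 B=0 C=0 D=0 ZF=1 PC=1
Step 2: PC=1 exec 'SUB D, 1'. After: A=0 B=0 C=0 D=-1 ZF=0 PC=2
Step 3: PC=2 exec 'ADD B, 2'. After: A=0 B=2 C=0 D=-1 ZF=0 PC=3
Step 4: PC=3 exec 'SUB C, 1'. After: A=0 B=2 C=-1 D=-1 ZF=0 PC=4
Step 5: PC=4 exec 'SUB B, 4'. After: A=0 B=-2 C=-1 D=-1 ZF=0 PC=5
Step 6: PC=5 exec 'MOV B, C'. After: A=0 B=-1 C=-1 D=-1 ZF=0 PC=6
Step 7: PC=6 exec 'MOV D, 3'. After: A=0 B=-1 C=-1 D=3 ZF=0 PC=7
Step 8: PC=7 exec 'SUB C, B'. After: A=0 B=-1 C=0 D=3 ZF=1 PC=8
Step 9: PC=8 exec 'MOV B, A'. After: A=0 B=0 C=0 D=3 ZF=1 PC=9
Step 10: PC=9 exec 'MOV D, -3'. After: A=0 B=0 C=0 D=-3 ZF=1 PC=10
Step 11: PC=10 exec 'HALT'. After: A=0 B=0 C=0 D=-3 ZF=1 PC=10 HALTED
Total instructions executed: 11

Answer: 11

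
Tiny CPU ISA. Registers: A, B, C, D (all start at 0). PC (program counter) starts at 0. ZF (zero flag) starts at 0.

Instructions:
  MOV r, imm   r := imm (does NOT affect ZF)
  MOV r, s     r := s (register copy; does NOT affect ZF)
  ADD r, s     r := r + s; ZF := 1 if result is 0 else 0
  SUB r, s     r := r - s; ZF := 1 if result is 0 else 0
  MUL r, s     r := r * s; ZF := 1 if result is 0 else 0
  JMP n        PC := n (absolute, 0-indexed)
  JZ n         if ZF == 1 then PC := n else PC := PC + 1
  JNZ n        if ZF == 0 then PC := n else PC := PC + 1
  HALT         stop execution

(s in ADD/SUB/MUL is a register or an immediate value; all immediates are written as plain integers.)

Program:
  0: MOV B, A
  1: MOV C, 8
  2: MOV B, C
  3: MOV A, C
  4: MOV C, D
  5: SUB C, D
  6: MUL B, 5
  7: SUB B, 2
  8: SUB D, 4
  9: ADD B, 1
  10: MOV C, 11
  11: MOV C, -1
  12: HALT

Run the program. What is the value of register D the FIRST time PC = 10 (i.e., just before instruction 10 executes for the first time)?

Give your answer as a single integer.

Step 1: PC=0 exec 'MOV B, A'. After: A=0 B=0 C=0 D=0 ZF=0 PC=1
Step 2: PC=1 exec 'MOV C, 8'. After: A=0 B=0 C=8 D=0 ZF=0 PC=2
Step 3: PC=2 exec 'MOV B, C'. After: A=0 B=8 C=8 D=0 ZF=0 PC=3
Step 4: PC=3 exec 'MOV A, C'. After: A=8 B=8 C=8 D=0 ZF=0 PC=4
Step 5: PC=4 exec 'MOV C, D'. After: A=8 B=8 C=0 D=0 ZF=0 PC=5
Step 6: PC=5 exec 'SUB C, D'. After: A=8 B=8 C=0 D=0 ZF=1 PC=6
Step 7: PC=6 exec 'MUL B, 5'. After: A=8 B=40 C=0 D=0 ZF=0 PC=7
Step 8: PC=7 exec 'SUB B, 2'. After: A=8 B=38 C=0 D=0 ZF=0 PC=8
Step 9: PC=8 exec 'SUB D, 4'. After: A=8 B=38 C=0 D=-4 ZF=0 PC=9
Step 10: PC=9 exec 'ADD B, 1'. After: A=8 B=39 C=0 D=-4 ZF=0 PC=10
First time PC=10: D=-4

-4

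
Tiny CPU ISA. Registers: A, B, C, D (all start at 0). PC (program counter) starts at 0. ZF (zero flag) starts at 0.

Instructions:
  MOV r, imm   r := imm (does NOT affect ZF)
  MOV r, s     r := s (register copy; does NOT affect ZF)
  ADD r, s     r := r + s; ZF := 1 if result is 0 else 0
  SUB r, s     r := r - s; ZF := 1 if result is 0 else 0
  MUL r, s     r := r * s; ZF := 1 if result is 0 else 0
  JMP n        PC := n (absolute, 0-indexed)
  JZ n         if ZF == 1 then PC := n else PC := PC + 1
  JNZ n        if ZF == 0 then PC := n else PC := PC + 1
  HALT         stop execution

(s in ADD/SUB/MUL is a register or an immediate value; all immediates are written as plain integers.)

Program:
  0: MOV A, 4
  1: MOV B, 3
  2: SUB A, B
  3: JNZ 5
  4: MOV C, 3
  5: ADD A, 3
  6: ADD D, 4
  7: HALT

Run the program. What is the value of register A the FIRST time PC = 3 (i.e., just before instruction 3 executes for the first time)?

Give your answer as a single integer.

Step 1: PC=0 exec 'MOV A, 4'. After: A=4 B=0 C=0 D=0 ZF=0 PC=1
Step 2: PC=1 exec 'MOV B, 3'. After: A=4 B=3 C=0 D=0 ZF=0 PC=2
Step 3: PC=2 exec 'SUB A, B'. After: A=1 B=3 C=0 D=0 ZF=0 PC=3
First time PC=3: A=1

1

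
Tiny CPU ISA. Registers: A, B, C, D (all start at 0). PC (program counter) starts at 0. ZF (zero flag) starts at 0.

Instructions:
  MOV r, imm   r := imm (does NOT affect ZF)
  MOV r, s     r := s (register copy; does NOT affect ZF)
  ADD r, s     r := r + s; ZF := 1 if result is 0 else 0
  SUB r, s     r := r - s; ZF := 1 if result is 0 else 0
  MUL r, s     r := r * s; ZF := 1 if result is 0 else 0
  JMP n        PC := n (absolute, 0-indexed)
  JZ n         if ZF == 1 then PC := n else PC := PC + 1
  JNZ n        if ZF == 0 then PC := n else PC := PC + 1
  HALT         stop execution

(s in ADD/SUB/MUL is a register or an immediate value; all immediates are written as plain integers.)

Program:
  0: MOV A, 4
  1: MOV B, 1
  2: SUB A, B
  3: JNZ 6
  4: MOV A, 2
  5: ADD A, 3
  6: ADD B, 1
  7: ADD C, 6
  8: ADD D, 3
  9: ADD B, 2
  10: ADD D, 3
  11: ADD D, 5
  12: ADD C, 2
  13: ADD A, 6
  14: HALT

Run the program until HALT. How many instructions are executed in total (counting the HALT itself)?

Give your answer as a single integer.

Step 1: PC=0 exec 'MOV A, 4'. After: A=4 B=0 C=0 D=0 ZF=0 PC=1
Step 2: PC=1 exec 'MOV B, 1'. After: A=4 B=1 C=0 D=0 ZF=0 PC=2
Step 3: PC=2 exec 'SUB A, B'. After: A=3 B=1 C=0 D=0 ZF=0 PC=3
Step 4: PC=3 exec 'JNZ 6'. After: A=3 B=1 C=0 D=0 ZF=0 PC=6
Step 5: PC=6 exec 'ADD B, 1'. After: A=3 B=2 C=0 D=0 ZF=0 PC=7
Step 6: PC=7 exec 'ADD C, 6'. After: A=3 B=2 C=6 D=0 ZF=0 PC=8
Step 7: PC=8 exec 'ADD D, 3'. After: A=3 B=2 C=6 D=3 ZF=0 PC=9
Step 8: PC=9 exec 'ADD B, 2'. After: A=3 B=4 C=6 D=3 ZF=0 PC=10
Step 9: PC=10 exec 'ADD D, 3'. After: A=3 B=4 C=6 D=6 ZF=0 PC=11
Step 10: PC=11 exec 'ADD D, 5'. After: A=3 B=4 C=6 D=11 ZF=0 PC=12
Step 11: PC=12 exec 'ADD C, 2'. After: A=3 B=4 C=8 D=11 ZF=0 PC=13
Step 12: PC=13 exec 'ADD A, 6'. After: A=9 B=4 C=8 D=11 ZF=0 PC=14
Step 13: PC=14 exec 'HALT'. After: A=9 B=4 C=8 D=11 ZF=0 PC=14 HALTED
Total instructions executed: 13

Answer: 13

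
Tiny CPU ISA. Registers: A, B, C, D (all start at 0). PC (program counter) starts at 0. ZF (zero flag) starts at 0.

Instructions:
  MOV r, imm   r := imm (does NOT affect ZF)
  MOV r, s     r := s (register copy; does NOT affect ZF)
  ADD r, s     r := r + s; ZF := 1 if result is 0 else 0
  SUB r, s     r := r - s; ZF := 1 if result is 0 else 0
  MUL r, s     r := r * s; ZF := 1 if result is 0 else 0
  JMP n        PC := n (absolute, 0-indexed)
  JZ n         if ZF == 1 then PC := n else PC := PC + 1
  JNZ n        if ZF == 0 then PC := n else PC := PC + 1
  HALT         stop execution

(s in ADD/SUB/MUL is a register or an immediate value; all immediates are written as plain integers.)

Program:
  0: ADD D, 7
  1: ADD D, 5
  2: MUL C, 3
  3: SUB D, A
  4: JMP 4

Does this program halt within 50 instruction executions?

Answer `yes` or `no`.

Answer: no

Derivation:
Step 1: PC=0 exec 'ADD D, 7'. After: A=0 B=0 C=0 D=7 ZF=0 PC=1
Step 2: PC=1 exec 'ADD D, 5'. After: A=0 B=0 C=0 D=12 ZF=0 PC=2
Step 3: PC=2 exec 'MUL C, 3'. After: A=0 B=0 C=0 D=12 ZF=1 PC=3
Step 4: PC=3 exec 'SUB D, A'. After: A=0 B=0 C=0 D=12 ZF=0 PC=4
Step 5: PC=4 exec 'JMP 4'. After: A=0 B=0 C=0 D=12 ZF=0 PC=4
State after step 5 equals state after step 4: the program is in a cycle of length 1 and will never halt.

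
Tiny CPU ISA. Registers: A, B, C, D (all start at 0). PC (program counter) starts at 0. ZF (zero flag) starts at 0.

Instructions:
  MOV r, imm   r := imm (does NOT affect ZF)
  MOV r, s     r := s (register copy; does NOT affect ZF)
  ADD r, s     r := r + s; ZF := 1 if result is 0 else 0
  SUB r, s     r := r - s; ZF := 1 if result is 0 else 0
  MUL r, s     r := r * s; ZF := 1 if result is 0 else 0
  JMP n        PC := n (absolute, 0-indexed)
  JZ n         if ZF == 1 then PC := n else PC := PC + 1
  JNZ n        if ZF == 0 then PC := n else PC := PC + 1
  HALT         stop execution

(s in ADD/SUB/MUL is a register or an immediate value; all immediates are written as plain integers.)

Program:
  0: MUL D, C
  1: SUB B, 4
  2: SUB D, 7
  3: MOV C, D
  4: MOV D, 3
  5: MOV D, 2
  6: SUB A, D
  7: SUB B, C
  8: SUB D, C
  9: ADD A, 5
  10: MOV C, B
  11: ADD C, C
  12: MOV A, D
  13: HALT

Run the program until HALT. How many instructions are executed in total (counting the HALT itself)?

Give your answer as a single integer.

Answer: 14

Derivation:
Step 1: PC=0 exec 'MUL D, C'. After: A=0 B=0 C=0 D=0 ZF=1 PC=1
Step 2: PC=1 exec 'SUB B, 4'. After: A=0 B=-4 C=0 D=0 ZF=0 PC=2
Step 3: PC=2 exec 'SUB D, 7'. After: A=0 B=-4 C=0 D=-7 ZF=0 PC=3
Step 4: PC=3 exec 'MOV C, D'. After: A=0 B=-4 C=-7 D=-7 ZF=0 PC=4
Step 5: PC=4 exec 'MOV D, 3'. After: A=0 B=-4 C=-7 D=3 ZF=0 PC=5
Step 6: PC=5 exec 'MOV D, 2'. After: A=0 B=-4 C=-7 D=2 ZF=0 PC=6
Step 7: PC=6 exec 'SUB A, D'. After: A=-2 B=-4 C=-7 D=2 ZF=0 PC=7
Step 8: PC=7 exec 'SUB B, C'. After: A=-2 B=3 C=-7 D=2 ZF=0 PC=8
Step 9: PC=8 exec 'SUB D, C'. After: A=-2 B=3 C=-7 D=9 ZF=0 PC=9
Step 10: PC=9 exec 'ADD A, 5'. After: A=3 B=3 C=-7 D=9 ZF=0 PC=10
Step 11: PC=10 exec 'MOV C, B'. After: A=3 B=3 C=3 D=9 ZF=0 PC=11
Step 12: PC=11 exec 'ADD C, C'. After: A=3 B=3 C=6 D=9 ZF=0 PC=12
Step 13: PC=12 exec 'MOV A, D'. After: A=9 B=3 C=6 D=9 ZF=0 PC=13
Step 14: PC=13 exec 'HALT'. After: A=9 B=3 C=6 D=9 ZF=0 PC=13 HALTED
Total instructions executed: 14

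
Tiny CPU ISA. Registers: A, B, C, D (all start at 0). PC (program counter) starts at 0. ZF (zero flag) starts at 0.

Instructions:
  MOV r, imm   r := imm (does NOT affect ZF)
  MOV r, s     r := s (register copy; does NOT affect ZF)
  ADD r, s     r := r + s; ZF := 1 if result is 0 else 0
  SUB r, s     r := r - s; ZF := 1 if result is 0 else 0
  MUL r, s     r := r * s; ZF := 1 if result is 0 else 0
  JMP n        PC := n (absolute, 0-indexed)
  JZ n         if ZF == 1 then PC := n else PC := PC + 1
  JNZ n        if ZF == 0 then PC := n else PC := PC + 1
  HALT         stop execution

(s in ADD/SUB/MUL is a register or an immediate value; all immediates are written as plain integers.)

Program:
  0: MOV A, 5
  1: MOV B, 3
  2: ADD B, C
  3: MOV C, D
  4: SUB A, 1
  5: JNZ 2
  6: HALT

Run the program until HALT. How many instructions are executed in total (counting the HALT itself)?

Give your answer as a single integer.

Step 1: PC=0 exec 'MOV A, 5'. After: A=5 B=0 C=0 D=0 ZF=0 PC=1
Step 2: PC=1 exec 'MOV B, 3'. After: A=5 B=3 C=0 D=0 ZF=0 PC=2
Step 3: PC=2 exec 'ADD B, C'. After: A=5 B=3 C=0 D=0 ZF=0 PC=3
Step 4: PC=3 exec 'MOV C, D'. After: A=5 B=3 C=0 D=0 ZF=0 PC=4
Step 5: PC=4 exec 'SUB A, 1'. After: A=4 B=3 C=0 D=0 ZF=0 PC=5
Step 6: PC=5 exec 'JNZ 2'. After: A=4 B=3 C=0 D=0 ZF=0 PC=2
Step 7: PC=2 exec 'ADD B, C'. After: A=4 B=3 C=0 D=0 ZF=0 PC=3
Step 8: PC=3 exec 'MOV C, D'. After: A=4 B=3 C=0 D=0 ZF=0 PC=4
Step 9: PC=4 exec 'SUB A, 1'. After: A=3 B=3 C=0 D=0 ZF=0 PC=5
Step 10: PC=5 exec 'JNZ 2'. After: A=3 B=3 C=0 D=0 ZF=0 PC=2
Step 11: PC=2 exec 'ADD B, C'. After: A=3 B=3 C=0 D=0 ZF=0 PC=3
Step 12: PC=3 exec 'MOV C, D'. After: A=3 B=3 C=0 D=0 ZF=0 PC=4
Step 13: PC=4 exec 'SUB A, 1'. After: A=2 B=3 C=0 D=0 ZF=0 PC=5
Step 14: PC=5 exec 'JNZ 2'. After: A=2 B=3 C=0 D=0 ZF=0 PC=2
Step 15: PC=2 exec 'ADD B, C'. After: A=2 B=3 C=0 D=0 ZF=0 PC=3
Step 16: PC=3 exec 'MOV C, D'. After: A=2 B=3 C=0 D=0 ZF=0 PC=4
Step 17: PC=4 exec 'SUB A, 1'. After: A=1 B=3 C=0 D=0 ZF=0 PC=5
Step 18: PC=5 exec 'JNZ 2'. After: A=1 B=3 C=0 D=0 ZF=0 PC=2
Step 19: PC=2 exec 'ADD B, C'. After: A=1 B=3 C=0 D=0 ZF=0 PC=3
Step 20: PC=3 exec 'MOV C, D'. After: A=1 B=3 C=0 D=0 ZF=0 PC=4
Step 21: PC=4 exec 'SUB A, 1'. After: A=0 B=3 C=0 D=0 ZF=1 PC=5
Step 22: PC=5 exec 'JNZ 2'. After: A=0 B=3 C=0 D=0 ZF=1 PC=6
Step 23: PC=6 exec 'HALT'. After: A=0 B=3 C=0 D=0 ZF=1 PC=6 HALTED
Total instructions executed: 23

Answer: 23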